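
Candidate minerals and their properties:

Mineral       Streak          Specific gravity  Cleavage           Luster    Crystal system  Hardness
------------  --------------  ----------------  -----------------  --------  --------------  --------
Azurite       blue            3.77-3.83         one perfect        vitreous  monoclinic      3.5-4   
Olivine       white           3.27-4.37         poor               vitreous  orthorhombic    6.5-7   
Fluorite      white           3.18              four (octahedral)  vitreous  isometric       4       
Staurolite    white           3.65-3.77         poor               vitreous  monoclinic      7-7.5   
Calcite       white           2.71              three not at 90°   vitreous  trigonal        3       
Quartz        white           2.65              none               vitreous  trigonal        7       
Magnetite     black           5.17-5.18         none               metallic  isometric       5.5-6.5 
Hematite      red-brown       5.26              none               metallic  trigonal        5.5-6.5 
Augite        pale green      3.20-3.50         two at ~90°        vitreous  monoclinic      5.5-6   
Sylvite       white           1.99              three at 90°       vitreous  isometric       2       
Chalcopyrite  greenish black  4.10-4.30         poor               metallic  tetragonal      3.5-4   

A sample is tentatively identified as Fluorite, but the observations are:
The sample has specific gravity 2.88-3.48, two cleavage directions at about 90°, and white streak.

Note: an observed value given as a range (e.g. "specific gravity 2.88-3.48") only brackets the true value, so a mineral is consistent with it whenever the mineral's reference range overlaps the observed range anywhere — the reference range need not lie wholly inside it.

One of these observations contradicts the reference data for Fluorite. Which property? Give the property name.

Specific gravity 2.88-3.48: Fluorite has SG 3.18 — matches.
Two cleavage directions at about 90°: Fluorite has cleavage four (octahedral) — outside the reference range.
White streak: Fluorite has white streak — matches.
Everything matches except the cleavage.

cleavage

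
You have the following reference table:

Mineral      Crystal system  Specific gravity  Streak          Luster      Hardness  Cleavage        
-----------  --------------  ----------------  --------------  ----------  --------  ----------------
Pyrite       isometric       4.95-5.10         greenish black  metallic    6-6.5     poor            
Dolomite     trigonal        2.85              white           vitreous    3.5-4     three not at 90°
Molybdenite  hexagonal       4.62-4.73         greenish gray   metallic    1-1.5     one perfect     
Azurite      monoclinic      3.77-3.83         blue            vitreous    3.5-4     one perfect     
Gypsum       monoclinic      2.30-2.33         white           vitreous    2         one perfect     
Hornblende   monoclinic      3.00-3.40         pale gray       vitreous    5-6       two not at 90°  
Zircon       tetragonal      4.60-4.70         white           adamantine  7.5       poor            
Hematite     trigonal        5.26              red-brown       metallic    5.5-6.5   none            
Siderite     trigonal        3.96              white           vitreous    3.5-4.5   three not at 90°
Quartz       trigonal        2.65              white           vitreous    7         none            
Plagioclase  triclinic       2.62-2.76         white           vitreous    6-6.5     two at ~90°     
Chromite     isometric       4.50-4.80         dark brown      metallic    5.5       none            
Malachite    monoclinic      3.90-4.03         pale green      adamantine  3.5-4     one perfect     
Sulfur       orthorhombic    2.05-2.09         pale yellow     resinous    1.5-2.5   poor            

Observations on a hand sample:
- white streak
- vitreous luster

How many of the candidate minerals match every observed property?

5

White streak: Dolomite, Gypsum, Zircon, Siderite, Quartz, Plagioclase remain.
Vitreous luster eliminates Zircon.
The minerals that satisfy all observations are Dolomite, Gypsum, Plagioclase, Quartz, Siderite.
That is 5 minerals.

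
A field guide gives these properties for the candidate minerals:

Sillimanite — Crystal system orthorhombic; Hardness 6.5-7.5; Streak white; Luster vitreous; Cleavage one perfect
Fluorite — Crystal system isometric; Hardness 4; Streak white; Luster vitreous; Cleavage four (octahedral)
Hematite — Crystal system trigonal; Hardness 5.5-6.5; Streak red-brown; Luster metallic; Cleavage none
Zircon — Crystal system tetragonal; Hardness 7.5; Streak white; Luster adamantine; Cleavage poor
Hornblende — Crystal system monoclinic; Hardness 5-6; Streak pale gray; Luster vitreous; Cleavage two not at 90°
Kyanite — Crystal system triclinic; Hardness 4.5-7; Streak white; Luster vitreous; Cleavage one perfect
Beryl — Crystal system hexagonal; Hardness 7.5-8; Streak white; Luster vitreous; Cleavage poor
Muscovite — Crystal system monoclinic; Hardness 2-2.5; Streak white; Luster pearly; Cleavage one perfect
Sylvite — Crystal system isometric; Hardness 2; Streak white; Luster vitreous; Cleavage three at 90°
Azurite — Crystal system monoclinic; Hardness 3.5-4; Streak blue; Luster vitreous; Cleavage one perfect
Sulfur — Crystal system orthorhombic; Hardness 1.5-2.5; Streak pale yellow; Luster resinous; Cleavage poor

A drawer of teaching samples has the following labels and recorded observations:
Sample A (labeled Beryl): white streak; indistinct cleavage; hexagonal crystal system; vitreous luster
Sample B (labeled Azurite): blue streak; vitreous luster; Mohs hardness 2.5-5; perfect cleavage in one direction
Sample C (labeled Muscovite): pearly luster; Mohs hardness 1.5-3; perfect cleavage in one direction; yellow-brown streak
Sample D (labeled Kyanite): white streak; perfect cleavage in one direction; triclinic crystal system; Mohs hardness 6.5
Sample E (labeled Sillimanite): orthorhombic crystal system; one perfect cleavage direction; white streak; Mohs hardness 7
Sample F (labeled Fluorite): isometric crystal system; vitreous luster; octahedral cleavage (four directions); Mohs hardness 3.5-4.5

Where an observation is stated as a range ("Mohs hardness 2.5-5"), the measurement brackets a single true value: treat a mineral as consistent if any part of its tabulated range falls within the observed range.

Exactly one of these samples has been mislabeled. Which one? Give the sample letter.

Sample A: observations are consistent with Beryl.
Sample B: observations are consistent with Azurite.
Sample C: yellow-brown streak is outside the reference for Muscovite (white streak) — mislabeled.
Sample D: observations are consistent with Kyanite.
Sample E: observations are consistent with Sillimanite.
Sample F: observations are consistent with Fluorite.
Only sample C is inconsistent with its label.

C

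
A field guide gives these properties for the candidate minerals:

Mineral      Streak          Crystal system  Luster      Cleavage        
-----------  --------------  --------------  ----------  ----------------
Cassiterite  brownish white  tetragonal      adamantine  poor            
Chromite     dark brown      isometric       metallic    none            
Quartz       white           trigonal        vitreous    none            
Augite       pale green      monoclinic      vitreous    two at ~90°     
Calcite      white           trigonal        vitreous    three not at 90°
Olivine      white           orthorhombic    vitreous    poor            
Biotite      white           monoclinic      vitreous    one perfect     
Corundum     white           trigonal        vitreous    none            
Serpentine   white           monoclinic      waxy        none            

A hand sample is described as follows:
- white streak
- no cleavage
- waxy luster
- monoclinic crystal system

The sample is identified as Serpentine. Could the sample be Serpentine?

White streak — agrees with Serpentine (white streak).
No cleavage — agrees with Serpentine (cleavage none).
Waxy luster — agrees with Serpentine (waxy luster).
Monoclinic crystal system — agrees with Serpentine (monoclinic system).
All observations are consistent with the tabulated values for Serpentine.

Consistent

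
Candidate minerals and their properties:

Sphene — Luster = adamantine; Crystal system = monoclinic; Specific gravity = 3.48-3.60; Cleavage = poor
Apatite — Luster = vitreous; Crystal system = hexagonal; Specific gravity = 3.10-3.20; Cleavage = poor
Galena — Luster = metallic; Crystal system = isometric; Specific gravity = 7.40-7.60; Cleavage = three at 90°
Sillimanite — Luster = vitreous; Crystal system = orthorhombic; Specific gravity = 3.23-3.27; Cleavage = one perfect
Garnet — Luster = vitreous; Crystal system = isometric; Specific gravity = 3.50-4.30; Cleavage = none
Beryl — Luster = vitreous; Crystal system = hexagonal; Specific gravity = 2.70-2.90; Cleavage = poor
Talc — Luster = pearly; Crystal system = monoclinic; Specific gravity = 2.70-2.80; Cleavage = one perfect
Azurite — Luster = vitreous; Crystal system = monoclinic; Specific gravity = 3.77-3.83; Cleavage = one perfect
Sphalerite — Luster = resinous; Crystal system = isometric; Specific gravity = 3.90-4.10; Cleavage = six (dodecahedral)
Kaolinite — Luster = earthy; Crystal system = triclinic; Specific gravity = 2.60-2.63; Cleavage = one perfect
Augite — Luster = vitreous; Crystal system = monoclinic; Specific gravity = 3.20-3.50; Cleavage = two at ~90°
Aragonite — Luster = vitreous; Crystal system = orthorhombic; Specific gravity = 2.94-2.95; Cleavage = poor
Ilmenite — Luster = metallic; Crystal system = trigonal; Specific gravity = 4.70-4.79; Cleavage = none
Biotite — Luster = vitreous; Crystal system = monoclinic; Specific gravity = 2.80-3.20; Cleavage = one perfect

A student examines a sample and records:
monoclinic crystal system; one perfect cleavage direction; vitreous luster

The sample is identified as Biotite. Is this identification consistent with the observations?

Yes

Monoclinic crystal system — fits Biotite (monoclinic system).
One perfect cleavage direction — fits Biotite (cleavage one perfect).
Vitreous luster — fits Biotite (vitreous luster).
Nothing contradicts Biotite.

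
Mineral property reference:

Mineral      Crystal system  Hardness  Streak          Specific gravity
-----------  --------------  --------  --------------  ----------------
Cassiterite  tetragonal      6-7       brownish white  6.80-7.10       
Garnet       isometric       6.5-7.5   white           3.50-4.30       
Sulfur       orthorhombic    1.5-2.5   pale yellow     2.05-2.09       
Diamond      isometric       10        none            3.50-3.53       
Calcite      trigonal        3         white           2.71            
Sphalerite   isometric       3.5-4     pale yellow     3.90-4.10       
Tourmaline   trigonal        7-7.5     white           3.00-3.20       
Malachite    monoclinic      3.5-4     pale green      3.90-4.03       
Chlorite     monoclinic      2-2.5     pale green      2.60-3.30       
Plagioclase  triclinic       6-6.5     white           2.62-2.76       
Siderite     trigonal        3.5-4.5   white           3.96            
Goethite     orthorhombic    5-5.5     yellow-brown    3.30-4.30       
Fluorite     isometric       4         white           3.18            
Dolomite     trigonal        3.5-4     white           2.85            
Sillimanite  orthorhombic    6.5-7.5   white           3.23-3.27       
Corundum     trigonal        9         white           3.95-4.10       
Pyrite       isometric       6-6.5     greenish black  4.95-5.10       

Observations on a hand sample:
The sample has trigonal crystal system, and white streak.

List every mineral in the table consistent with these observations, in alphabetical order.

Calcite, Corundum, Dolomite, Siderite, Tourmaline

Trigonal crystal system — only Calcite, Tourmaline, Siderite, Dolomite, Corundum remain.
White streak — consistent with all remaining minerals.
Remaining candidates: Calcite, Corundum, Dolomite, Siderite, Tourmaline.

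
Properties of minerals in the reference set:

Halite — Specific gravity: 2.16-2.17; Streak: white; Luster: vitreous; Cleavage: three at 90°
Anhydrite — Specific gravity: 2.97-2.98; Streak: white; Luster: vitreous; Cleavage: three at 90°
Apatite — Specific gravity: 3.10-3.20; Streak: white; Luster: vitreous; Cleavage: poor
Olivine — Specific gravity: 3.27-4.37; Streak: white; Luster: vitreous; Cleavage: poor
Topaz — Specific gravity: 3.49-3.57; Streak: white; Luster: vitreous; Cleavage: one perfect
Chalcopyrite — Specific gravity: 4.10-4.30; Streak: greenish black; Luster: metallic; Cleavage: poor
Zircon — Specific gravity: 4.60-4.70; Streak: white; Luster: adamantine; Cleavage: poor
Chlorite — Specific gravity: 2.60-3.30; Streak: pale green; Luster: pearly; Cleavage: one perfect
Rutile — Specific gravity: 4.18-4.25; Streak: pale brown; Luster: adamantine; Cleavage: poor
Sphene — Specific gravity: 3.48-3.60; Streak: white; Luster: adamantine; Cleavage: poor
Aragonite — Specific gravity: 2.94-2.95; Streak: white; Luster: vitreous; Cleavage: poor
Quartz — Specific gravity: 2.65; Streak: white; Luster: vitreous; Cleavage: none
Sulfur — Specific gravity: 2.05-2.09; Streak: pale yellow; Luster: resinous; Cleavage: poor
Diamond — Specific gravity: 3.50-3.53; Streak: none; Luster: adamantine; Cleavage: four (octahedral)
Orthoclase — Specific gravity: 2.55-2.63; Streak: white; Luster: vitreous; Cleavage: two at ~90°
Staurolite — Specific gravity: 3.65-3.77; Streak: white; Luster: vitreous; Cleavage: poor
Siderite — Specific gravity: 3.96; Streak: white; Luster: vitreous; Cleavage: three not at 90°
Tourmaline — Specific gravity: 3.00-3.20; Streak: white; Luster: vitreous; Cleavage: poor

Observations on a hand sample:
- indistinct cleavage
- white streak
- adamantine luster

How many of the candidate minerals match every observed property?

2

Indistinct cleavage: leaves Apatite, Olivine, Chalcopyrite, Zircon, Rutile, Sphene, Aragonite, Sulfur, Staurolite, Tourmaline.
White streak rules out Chalcopyrite, Rutile, Sulfur.
Adamantine luster: only Zircon, Sphene remain.
Consistent with every observation: Sphene, Zircon.
That is 2 minerals.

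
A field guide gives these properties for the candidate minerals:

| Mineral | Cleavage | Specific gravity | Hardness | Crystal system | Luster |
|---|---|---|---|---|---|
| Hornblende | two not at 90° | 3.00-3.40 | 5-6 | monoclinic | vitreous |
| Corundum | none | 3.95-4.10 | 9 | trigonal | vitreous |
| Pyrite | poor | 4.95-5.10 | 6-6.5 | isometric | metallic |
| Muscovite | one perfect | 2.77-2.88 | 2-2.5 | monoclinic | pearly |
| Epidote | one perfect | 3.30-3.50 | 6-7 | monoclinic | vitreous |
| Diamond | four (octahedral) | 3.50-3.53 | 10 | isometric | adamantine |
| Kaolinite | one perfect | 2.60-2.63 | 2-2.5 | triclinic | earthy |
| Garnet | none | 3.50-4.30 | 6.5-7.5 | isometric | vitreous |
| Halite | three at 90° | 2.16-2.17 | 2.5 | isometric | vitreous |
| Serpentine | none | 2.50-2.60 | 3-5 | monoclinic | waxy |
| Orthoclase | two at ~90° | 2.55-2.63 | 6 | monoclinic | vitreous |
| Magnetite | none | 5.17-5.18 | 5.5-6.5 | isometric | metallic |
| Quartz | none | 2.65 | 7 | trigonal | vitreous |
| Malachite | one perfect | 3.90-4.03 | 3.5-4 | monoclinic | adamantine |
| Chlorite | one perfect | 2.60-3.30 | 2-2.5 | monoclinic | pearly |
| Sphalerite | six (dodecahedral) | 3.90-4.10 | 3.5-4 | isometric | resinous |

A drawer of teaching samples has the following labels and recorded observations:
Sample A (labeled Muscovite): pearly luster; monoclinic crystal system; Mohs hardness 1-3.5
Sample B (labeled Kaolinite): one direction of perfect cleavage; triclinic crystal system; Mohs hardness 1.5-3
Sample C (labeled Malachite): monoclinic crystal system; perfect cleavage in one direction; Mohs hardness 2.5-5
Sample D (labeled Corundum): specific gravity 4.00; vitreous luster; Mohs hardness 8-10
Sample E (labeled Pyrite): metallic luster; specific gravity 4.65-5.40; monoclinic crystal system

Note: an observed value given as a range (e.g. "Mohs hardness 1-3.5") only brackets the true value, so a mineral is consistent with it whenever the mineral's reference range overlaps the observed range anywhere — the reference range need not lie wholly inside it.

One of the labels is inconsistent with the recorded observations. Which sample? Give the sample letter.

E

Sample A: nothing contradicts Muscovite.
Sample B: nothing contradicts Kaolinite.
Sample C: nothing contradicts Malachite.
Sample D: nothing contradicts Corundum.
Sample E: Pyrite has isometric system, but the record shows monoclinic crystal system — this label is wrong.
The mislabeled specimen is E.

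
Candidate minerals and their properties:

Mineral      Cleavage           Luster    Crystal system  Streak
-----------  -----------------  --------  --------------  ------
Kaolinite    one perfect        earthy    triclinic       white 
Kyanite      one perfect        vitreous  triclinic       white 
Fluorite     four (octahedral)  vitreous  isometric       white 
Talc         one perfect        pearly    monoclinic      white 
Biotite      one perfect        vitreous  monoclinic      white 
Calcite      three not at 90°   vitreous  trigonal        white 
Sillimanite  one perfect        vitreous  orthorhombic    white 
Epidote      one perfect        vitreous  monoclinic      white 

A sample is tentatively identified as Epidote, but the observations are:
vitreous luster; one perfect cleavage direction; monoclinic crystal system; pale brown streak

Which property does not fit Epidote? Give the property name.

Vitreous luster: Epidote has vitreous luster — agrees.
One perfect cleavage direction: Epidote has cleavage one perfect — agrees.
Monoclinic crystal system: Epidote has monoclinic system — agrees.
Pale brown streak: Epidote has white streak — inconsistent.
The streak is the one property that does not fit.

streak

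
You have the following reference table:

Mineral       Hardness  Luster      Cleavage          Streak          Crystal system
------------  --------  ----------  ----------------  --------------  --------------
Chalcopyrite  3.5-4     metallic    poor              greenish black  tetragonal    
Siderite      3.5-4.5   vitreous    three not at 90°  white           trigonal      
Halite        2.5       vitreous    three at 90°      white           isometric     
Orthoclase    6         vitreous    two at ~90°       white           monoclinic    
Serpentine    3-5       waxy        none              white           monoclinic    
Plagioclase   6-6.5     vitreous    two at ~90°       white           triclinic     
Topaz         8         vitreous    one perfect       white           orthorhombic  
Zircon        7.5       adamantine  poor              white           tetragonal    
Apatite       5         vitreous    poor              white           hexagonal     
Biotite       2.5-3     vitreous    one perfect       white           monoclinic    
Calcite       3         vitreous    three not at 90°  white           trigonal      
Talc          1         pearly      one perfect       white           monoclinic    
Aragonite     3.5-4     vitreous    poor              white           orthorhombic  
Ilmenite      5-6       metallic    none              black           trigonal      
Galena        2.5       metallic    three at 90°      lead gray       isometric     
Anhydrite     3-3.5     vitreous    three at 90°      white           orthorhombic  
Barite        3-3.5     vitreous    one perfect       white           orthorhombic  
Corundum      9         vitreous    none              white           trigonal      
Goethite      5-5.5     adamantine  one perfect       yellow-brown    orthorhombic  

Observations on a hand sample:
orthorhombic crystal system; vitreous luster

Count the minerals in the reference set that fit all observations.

4

Orthorhombic crystal system: narrows the field to Topaz, Aragonite, Anhydrite, Barite, Goethite.
Vitreous luster is inconsistent with Goethite.
The minerals that satisfy all observations are Anhydrite, Aragonite, Barite, Topaz.
That is 4 minerals.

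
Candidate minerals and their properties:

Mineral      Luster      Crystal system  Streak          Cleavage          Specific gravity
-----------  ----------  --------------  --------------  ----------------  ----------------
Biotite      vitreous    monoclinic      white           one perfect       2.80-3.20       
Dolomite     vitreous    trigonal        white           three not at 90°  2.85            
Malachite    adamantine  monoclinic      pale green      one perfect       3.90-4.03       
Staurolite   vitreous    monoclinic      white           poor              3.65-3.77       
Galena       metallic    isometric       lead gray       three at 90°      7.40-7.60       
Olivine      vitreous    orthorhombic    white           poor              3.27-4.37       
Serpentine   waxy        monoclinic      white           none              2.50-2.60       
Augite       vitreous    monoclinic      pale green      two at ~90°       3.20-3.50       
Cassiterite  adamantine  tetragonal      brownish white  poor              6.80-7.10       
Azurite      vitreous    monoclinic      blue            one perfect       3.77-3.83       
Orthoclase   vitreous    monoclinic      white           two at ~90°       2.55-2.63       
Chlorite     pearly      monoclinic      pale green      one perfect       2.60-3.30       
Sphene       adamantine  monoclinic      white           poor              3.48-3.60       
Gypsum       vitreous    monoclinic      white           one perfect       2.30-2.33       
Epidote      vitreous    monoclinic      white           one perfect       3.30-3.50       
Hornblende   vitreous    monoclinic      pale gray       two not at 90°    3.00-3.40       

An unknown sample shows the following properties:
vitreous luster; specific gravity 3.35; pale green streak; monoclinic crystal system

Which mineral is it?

Augite

Vitreous luster is inconsistent with Malachite, Galena, Serpentine, Cassiterite, Chlorite, Sphene.
Specific gravity 3.35 — only Olivine, Augite, Epidote, Hornblende remain.
Pale green streak — leaves Augite.
Monoclinic crystal system — consistent with all remaining minerals.
Augite is the sole remaining match.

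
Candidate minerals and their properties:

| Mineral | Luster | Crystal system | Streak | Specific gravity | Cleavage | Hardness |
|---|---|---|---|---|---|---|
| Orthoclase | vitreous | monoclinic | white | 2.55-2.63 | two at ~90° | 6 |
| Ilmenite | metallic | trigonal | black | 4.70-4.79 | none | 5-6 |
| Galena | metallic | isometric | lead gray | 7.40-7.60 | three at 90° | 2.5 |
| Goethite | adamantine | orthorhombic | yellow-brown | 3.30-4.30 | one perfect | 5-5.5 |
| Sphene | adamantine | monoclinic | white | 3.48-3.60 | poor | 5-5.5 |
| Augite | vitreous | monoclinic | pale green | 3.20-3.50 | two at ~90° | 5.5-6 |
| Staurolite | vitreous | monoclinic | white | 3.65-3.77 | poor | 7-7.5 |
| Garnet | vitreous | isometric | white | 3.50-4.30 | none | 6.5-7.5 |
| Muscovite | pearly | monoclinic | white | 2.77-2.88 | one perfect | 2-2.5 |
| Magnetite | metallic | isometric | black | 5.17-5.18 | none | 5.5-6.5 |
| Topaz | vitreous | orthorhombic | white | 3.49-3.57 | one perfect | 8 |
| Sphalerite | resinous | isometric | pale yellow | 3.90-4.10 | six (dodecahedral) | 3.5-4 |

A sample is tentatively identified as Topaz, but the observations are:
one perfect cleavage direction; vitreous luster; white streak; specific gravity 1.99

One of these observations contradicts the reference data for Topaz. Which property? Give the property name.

specific gravity

One perfect cleavage direction: Topaz has cleavage one perfect — agrees.
Vitreous luster: Topaz has vitreous luster — agrees.
White streak: Topaz has white streak — agrees.
Specific gravity 1.99: Topaz has SG 3.49-3.57 — outside the reference range.
Only the specific gravity is inconsistent.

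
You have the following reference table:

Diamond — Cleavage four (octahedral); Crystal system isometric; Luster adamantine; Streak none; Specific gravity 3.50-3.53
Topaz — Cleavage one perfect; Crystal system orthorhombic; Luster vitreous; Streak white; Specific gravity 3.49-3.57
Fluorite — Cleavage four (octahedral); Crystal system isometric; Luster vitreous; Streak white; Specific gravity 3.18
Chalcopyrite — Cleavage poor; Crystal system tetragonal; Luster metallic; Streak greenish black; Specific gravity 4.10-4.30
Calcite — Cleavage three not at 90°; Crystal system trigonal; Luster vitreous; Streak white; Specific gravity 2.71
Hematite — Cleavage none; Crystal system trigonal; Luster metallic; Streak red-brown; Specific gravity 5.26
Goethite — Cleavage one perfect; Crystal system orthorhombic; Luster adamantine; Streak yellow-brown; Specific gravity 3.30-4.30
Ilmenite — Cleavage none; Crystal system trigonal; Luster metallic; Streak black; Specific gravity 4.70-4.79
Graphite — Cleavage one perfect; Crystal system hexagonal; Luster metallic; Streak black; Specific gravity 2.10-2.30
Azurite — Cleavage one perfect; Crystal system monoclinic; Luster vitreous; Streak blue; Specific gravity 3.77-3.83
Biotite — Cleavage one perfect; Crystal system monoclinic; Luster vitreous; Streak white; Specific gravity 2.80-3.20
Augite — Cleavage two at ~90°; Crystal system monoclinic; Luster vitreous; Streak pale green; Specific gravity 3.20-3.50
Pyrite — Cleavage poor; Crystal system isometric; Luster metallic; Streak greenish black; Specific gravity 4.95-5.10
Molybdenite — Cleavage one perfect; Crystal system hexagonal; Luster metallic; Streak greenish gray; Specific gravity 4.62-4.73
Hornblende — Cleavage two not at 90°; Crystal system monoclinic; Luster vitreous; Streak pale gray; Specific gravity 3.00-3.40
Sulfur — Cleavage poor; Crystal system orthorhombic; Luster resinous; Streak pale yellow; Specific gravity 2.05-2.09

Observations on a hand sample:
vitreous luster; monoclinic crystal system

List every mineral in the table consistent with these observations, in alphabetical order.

Augite, Azurite, Biotite, Hornblende

Vitreous luster — leaves Topaz, Fluorite, Calcite, Azurite, Biotite, Augite, Hornblende.
Monoclinic crystal system rules out Topaz, Fluorite, Calcite.
The minerals that satisfy all observations are Augite, Azurite, Biotite, Hornblende.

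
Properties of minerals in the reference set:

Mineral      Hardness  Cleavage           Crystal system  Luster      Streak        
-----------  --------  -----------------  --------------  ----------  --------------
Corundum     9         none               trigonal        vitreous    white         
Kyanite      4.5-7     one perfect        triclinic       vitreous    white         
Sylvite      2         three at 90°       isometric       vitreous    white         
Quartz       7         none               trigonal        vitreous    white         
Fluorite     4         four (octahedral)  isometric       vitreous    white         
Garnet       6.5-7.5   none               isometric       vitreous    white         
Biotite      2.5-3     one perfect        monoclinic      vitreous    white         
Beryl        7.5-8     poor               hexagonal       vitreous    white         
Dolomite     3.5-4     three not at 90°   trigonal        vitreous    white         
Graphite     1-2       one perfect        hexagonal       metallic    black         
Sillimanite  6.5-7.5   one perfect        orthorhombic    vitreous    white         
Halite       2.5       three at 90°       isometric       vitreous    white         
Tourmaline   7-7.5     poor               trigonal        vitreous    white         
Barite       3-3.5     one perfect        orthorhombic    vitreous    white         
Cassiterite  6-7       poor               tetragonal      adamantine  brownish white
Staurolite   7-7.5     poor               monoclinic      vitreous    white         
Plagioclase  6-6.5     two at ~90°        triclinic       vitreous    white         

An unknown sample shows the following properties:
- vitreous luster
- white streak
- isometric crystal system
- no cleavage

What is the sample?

Vitreous luster is inconsistent with Graphite, Cassiterite.
White streak: no further eliminations.
Isometric crystal system: leaves Sylvite, Fluorite, Garnet, Halite.
No cleavage: leaves Garnet.
Garnet is the sole remaining match.

Garnet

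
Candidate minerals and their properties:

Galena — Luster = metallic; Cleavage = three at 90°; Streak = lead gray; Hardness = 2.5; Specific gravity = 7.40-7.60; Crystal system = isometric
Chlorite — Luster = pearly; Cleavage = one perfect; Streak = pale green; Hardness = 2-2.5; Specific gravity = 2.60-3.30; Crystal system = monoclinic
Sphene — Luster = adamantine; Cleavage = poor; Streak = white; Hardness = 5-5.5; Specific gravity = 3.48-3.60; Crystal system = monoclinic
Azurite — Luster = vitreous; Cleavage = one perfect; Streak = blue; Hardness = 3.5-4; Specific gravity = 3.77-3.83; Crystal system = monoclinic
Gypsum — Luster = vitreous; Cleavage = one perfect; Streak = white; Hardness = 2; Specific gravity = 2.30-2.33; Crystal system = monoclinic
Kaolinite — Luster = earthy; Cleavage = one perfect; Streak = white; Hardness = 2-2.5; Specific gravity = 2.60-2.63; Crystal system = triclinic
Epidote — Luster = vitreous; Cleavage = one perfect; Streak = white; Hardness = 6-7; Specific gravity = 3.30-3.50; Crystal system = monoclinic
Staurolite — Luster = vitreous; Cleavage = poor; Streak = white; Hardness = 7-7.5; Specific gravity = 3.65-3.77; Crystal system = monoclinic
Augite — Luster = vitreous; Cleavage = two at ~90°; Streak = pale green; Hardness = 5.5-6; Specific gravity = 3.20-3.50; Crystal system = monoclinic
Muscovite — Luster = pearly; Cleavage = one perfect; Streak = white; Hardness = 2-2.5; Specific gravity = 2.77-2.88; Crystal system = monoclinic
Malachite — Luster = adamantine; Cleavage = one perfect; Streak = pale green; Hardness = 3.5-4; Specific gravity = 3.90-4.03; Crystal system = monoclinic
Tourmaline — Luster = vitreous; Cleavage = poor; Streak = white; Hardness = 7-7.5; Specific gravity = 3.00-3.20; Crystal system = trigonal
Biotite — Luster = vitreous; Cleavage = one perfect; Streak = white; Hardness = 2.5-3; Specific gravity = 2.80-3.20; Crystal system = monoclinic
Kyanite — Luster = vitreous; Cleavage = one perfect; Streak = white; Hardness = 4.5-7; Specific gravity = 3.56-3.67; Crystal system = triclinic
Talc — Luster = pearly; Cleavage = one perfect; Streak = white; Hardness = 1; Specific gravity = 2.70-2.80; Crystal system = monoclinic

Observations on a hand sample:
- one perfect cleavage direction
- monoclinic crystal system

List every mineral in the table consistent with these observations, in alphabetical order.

One perfect cleavage direction rules out Galena, Sphene, Staurolite, Augite, Tourmaline.
Monoclinic crystal system excludes Kaolinite, Kyanite.
Consistent with every observation: Azurite, Biotite, Chlorite, Epidote, Gypsum, Malachite, Muscovite, Talc.

Azurite, Biotite, Chlorite, Epidote, Gypsum, Malachite, Muscovite, Talc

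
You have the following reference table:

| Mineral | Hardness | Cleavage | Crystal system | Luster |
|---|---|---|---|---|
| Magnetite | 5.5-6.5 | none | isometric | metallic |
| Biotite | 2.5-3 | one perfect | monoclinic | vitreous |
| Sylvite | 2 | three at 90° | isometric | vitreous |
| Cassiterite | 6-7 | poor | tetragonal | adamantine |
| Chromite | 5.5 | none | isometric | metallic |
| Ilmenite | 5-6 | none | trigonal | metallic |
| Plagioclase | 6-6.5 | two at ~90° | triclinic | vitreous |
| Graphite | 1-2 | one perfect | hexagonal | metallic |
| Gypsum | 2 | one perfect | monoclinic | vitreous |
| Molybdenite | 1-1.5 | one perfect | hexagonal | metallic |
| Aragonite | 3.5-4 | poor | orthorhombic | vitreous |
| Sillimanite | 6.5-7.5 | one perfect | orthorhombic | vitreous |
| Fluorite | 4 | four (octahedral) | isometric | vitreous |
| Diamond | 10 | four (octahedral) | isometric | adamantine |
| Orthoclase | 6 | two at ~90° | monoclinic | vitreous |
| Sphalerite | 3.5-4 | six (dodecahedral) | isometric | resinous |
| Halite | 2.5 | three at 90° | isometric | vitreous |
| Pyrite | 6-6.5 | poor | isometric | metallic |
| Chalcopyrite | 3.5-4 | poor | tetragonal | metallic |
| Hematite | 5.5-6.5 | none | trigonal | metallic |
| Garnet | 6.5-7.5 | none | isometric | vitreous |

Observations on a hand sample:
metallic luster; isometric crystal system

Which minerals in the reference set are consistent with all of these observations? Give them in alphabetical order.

Chromite, Magnetite, Pyrite

Metallic luster — Magnetite, Chromite, Ilmenite, Graphite, Molybdenite, Pyrite, Chalcopyrite, Hematite remain.
Isometric crystal system — only Magnetite, Chromite, Pyrite remain.
Consistent with every observation: Chromite, Magnetite, Pyrite.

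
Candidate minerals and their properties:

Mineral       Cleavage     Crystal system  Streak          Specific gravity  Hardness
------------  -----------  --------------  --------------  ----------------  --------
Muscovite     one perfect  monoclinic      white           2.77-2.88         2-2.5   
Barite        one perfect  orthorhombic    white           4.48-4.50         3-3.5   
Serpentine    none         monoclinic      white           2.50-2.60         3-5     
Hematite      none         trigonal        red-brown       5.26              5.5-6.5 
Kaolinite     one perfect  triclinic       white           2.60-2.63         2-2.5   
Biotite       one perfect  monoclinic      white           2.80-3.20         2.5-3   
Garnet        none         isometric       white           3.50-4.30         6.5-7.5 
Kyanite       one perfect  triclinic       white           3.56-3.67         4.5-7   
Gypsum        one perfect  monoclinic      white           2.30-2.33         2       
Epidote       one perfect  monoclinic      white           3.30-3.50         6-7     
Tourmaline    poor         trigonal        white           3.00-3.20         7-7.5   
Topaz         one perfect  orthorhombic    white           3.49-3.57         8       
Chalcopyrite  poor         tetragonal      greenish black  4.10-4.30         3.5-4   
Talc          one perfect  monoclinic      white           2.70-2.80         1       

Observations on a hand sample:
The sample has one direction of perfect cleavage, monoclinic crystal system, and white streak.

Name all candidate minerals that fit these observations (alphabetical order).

One direction of perfect cleavage is inconsistent with Serpentine, Hematite, Garnet, Tourmaline, Chalcopyrite.
Monoclinic crystal system excludes Barite, Kaolinite, Kyanite, Topaz.
White streak — no further eliminations.
Consistent with every observation: Biotite, Epidote, Gypsum, Muscovite, Talc.

Biotite, Epidote, Gypsum, Muscovite, Talc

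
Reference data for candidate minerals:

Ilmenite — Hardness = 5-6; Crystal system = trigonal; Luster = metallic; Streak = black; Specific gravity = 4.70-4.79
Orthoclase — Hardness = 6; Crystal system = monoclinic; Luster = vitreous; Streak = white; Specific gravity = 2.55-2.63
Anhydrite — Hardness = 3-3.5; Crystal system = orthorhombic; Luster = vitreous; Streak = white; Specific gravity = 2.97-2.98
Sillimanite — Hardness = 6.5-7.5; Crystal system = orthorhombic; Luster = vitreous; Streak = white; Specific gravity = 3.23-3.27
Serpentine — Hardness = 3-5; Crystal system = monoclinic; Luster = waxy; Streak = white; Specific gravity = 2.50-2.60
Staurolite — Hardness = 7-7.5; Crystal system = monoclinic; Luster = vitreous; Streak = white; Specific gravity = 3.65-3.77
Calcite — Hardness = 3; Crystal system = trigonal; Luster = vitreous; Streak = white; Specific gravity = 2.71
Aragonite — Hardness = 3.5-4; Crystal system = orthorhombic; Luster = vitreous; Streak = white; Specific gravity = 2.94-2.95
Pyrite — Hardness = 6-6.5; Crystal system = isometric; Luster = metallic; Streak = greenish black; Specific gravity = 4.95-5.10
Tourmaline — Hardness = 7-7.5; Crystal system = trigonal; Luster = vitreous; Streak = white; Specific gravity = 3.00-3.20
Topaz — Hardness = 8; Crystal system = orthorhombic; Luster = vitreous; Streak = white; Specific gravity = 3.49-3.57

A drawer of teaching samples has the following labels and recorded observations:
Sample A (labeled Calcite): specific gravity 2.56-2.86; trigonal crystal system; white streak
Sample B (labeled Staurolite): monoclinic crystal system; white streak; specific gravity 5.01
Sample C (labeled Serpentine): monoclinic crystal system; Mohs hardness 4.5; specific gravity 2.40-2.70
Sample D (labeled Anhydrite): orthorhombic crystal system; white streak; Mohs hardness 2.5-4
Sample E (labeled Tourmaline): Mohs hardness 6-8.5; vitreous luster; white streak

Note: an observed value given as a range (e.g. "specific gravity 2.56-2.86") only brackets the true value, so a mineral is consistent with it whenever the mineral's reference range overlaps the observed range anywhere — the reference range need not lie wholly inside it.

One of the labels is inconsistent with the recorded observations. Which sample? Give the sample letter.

Sample A: every observation is compatible with the reference values for Calcite.
Sample B: Staurolite has SG 3.65-3.77, but the record shows specific gravity 5.01 — this label is wrong.
Sample C: every observation is compatible with the reference values for Serpentine.
Sample D: every observation is compatible with the reference values for Anhydrite.
Sample E: every observation is compatible with the reference values for Tourmaline.
Only sample B is inconsistent with its label.

B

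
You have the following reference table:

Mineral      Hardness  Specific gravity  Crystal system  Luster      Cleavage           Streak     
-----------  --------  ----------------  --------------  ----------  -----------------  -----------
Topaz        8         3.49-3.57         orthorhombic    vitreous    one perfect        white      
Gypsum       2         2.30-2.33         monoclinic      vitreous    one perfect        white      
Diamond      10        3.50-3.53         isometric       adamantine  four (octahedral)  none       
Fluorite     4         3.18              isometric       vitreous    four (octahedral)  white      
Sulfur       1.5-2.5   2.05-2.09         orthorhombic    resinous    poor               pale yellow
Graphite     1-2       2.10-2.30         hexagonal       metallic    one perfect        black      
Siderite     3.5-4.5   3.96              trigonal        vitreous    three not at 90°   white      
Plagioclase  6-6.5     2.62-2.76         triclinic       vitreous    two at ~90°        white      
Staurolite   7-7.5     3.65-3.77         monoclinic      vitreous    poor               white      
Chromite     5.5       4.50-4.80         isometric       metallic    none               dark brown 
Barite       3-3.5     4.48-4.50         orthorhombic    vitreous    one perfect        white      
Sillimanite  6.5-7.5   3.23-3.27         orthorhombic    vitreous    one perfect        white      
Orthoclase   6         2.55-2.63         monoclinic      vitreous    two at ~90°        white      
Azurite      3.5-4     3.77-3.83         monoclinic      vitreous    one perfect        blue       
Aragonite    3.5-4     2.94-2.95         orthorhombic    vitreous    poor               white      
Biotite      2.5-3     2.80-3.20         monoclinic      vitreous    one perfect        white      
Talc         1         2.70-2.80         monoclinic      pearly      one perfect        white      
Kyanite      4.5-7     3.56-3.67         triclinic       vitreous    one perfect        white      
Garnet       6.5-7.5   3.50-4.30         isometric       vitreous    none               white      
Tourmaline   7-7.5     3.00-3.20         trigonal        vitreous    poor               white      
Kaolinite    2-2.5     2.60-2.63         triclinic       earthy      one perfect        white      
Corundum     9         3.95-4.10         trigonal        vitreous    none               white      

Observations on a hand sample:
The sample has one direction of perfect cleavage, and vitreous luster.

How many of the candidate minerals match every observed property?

One direction of perfect cleavage: Topaz, Gypsum, Graphite, Barite, Sillimanite, Azurite, Biotite, Talc, Kyanite, Kaolinite remain.
Vitreous luster excludes Graphite, Talc, Kaolinite.
The minerals that satisfy all observations are Azurite, Barite, Biotite, Gypsum, Kyanite, Sillimanite, Topaz.
That is 7 minerals.

7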